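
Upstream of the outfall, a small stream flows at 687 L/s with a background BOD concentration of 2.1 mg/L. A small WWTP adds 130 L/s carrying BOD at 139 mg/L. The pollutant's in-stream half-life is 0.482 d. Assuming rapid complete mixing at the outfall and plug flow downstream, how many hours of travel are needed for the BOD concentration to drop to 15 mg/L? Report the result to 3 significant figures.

7.76 h

Flow-weighted average: C = (687.0·2.100 + 130.0·139.0) / 817.0 = 19510/817.0 = 23.88 mg/L.
Half-life 0.482 d → k = ln 2 / 0.482 = 1.438 d⁻¹.
23.88·exp(−k·t) = 15 → t = ln(23.88/15)/k = 27950 s = 7.763 h.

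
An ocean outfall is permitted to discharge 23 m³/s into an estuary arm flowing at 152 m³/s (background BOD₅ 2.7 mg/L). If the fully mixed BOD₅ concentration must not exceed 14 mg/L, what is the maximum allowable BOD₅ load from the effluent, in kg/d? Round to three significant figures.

Mass balance at the limit: 152.0·2.700 + 23.00·Cₑ = 175.0·14 → Cₑ = 88.68 mg/L.
Load = 23.00 m³/s × 88.68 g/m³ × 86 400 s/d = 176200 kg/d.

176000 kg/d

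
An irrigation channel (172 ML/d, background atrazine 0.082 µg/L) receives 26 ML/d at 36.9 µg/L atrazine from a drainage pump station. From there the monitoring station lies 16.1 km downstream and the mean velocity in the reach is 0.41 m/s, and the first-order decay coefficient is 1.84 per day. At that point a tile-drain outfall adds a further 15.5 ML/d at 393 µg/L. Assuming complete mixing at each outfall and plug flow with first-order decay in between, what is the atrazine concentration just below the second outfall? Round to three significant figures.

Mixed concentration C = ΣQC/ΣQ = (172.0·0.08200 + 26.00·36.90) / 198.0 = 973.5/198.0 = 4.917 µg/L; combined flow 198.0 ML/d.
Travel time t = 16.1·1000 / 0.41 = 39270 s = 10.91 h.
Applying C = C₀e^(−kt): 4.917 × 0.4333 = 2.131 µg/L.
Second outfall: C = (198.0·2.131 + 15.50·393.0)/213.5 = 30.51 µg/L.

30.5 µg/L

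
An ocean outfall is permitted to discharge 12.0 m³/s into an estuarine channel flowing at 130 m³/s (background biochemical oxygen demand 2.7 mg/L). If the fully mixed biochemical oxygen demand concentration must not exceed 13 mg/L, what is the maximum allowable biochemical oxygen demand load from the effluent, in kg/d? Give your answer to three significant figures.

129000 kg/d

Mass balance at the limit: 130.0·2.700 + 12.00·Cₑ = 142.0·13 → Cₑ = 124.6 mg/L.
Load = 12.00 m³/s × 124.6 g/m³ × 86 400 s/d = 129200 kg/d.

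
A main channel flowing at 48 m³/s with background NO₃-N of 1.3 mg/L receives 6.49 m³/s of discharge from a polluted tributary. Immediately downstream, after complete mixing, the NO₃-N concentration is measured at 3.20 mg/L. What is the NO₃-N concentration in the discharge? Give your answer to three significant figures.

Mass balance: 48.00·1.300 + 6.490·Cₑ = 54.49·3.200
→ Cₑ = (54.49·3.200 − 48.00·1.300) / 6.490 = 17.25 mg/L.

17.3 mg/L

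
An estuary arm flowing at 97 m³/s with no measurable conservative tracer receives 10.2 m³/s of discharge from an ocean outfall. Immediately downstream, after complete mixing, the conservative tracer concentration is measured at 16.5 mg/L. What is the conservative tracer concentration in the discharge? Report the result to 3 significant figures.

173 mg/L

Mass balance: 97.00·0 + 10.20·Cₑ = 107.2·16.50
→ Cₑ = (107.2·16.50 − 97.00·0) / 10.20 = 173.4 mg/L.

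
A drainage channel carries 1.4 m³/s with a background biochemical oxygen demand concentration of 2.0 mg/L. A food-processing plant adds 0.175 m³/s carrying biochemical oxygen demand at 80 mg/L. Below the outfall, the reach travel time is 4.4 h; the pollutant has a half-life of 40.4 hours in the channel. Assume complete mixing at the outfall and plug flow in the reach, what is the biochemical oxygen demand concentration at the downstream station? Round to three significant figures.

9.89 mg/L

Mass balance: C = (1.400·2.000 + 0.1750·80.00) / 1.575 = 16.80/1.575 = 10.67 mg/L.
Half-life 40.4 h → k = ln 2 / 40.4 = 0.01716 h⁻¹ = 0.4118 d⁻¹.
Decay over the reach: 10.67·exp(−kt) = 10.67·0.9273 = 9.891 mg/L.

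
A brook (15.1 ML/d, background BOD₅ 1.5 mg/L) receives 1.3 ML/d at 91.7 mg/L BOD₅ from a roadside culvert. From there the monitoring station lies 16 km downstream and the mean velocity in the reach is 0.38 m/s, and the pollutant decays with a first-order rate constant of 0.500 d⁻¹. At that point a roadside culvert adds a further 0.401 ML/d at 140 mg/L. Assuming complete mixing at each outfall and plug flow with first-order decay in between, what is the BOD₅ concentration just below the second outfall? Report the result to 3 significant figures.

After mixing, C = (15.10·1.500 + 1.300·91.70) / 16.40 = 141.9/16.40 = 8.650 mg/L; combined flow 16.40 ML/d.
Travel time t = 16·1000 / 0.38 = 42110 s = 11.70 h.
After decay, C = 8.650 × e^(−kt) = 8.650 × 0.7838 = 6.779 mg/L.
At the second outfall, C = (16.40·6.779 + 0.4010·140.0) / (16.40 + 0.4010) = 9.959 mg/L.

9.96 mg/L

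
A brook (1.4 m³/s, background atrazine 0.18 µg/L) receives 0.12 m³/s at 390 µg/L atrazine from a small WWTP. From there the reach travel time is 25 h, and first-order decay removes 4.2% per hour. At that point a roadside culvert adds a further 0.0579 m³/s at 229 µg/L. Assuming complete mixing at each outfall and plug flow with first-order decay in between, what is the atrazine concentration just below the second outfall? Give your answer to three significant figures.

18.6 µg/L

Mixed concentration C = ΣQC/ΣQ = (1.400·0.1800 + 0.1200·390.0) / 1.520 = 47.05/1.520 = 30.96 µg/L; combined flow 1.520 m³/s.
4.2%/h lost → k = −ln(1 − 0.042) = 0.04291 h⁻¹.
Decay over the reach: 30.96·exp(−kt) = 30.96·0.3421 = 10.59 µg/L.
At the second outfall, C = (1.520·10.59 + 0.05790·229.0) / (1.520 + 0.05790) = 18.60 µg/L.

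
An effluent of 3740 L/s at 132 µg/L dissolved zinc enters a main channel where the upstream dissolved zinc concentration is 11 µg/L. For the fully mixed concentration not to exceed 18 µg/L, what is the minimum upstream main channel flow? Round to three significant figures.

Set C_mix = 18: (Q·11.00 + 3740·132.0) / (Q + 3740) = 18
→ Q = 3740·(132.0 − 18)/(18 − 11.00) = 60910 L/s.

60900 L/s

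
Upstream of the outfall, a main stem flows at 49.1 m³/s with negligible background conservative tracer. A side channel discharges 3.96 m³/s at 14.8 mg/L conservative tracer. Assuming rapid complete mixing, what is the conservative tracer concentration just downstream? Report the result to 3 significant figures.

1.10 mg/L

Mass balance: C = (49.10·0 + 3.960·14.80) / 53.06 = 58.61/53.06 = 1.105 mg/L.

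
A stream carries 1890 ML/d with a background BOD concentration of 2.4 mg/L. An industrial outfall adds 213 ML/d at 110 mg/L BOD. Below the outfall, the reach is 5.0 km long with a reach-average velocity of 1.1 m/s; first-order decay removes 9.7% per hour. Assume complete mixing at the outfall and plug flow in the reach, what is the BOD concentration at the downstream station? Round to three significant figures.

11.7 mg/L

Flow-weighted average: C = (1890·2.400 + 213.0·110.0) / 2103 = 27970/2103 = 13.30 mg/L.
Travel time t = 5.0·1000 / 1.1 = 4545 s = 1.263 h.
9.7%/h lost → k = −ln(1 − 0.097) = 0.1020 h⁻¹.
First-order decay: C = 13.30·exp(−k·t) = 13.30·0.8791 = 11.69 mg/L.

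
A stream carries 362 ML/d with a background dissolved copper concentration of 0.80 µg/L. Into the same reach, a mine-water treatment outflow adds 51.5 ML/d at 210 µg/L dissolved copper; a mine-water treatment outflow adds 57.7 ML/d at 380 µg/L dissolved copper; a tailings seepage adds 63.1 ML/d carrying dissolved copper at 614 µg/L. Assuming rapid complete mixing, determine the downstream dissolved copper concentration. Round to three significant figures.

Mass balance: C = (362.0·0.8000 + 51.50·210.0 + 57.70·380.0 + 63.10·614.0) / 534.3 = 71770/534.3 = 134.3 µg/L.

134 µg/L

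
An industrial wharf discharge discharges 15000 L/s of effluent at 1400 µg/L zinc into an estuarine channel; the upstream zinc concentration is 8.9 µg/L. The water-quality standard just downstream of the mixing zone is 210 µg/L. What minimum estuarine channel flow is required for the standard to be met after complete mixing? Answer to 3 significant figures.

Set C_mix = 210: (Q·8.900 + 15000·1400) / (Q + 15000) = 210
→ Q = 15000·(1400 − 210)/(210 − 8.900) = 88760 L/s.

88800 L/s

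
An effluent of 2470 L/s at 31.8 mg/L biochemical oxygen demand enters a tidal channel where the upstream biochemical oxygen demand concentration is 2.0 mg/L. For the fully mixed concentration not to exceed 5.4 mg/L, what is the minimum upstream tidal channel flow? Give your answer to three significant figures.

19200 L/s

Set C_mix = 5.4: (Q·2.000 + 2470·31.80) / (Q + 2470) = 5.4
→ Q = 2470·(31.80 − 5.4)/(5.4 − 2.000) = 19180 L/s.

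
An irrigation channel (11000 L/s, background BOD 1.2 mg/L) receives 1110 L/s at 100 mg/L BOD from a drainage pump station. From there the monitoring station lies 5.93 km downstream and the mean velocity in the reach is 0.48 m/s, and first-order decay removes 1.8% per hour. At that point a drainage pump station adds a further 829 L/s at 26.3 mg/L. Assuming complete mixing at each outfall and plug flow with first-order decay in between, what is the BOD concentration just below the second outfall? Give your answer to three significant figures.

10.7 mg/L

After mixing, C = (11000·1.200 + 1110·100.0) / 12110 = 124200/12110 = 10.26 mg/L; combined flow 12110 L/s.
Travel time t = 5.93·1000 / 0.48 = 12350 s = 3.432 h.
1.8%/h lost → k = −ln(1 − 0.018) = 0.01816 h⁻¹.
Applying C = C₀e^(−kt): 10.26 × 0.9396 = 9.636 mg/L.
Second outfall: C = (12110·9.636 + 829.0·26.30)/12940 = 10.70 mg/L.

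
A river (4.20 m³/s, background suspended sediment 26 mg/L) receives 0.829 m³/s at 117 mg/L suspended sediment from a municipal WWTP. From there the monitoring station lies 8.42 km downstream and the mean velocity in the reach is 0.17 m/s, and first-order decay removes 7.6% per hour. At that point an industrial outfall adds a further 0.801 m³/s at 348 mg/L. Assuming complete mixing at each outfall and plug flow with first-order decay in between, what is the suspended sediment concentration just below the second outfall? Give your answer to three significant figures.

After mixing, C = (4.200·26.00 + 0.8290·117.0) / 5.029 = 206.2/5.029 = 41.00 mg/L; combined flow 5.029 m³/s.
Travel time t = 8.42·1000 / 0.17 = 49530 s = 13.76 h.
7.6%/h lost → k = −ln(1 − 0.076) = 0.07904 h⁻¹.
First-order decay: C = 41.00·exp(−k·t) = 41.00·0.3371 = 13.82 mg/L.
Second outfall: C = (5.029·13.82 + 0.8010·348.0)/5.830 = 59.73 mg/L.

59.7 mg/L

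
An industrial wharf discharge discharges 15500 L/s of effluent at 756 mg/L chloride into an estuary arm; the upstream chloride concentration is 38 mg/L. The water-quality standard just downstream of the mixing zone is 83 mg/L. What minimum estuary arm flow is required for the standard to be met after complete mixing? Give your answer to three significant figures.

Set C_mix = 83: (Q·38.00 + 15500·756.0) / (Q + 15500) = 83
→ Q = 15500·(756.0 − 83)/(83 − 38.00) = 231800 L/s.

232000 L/s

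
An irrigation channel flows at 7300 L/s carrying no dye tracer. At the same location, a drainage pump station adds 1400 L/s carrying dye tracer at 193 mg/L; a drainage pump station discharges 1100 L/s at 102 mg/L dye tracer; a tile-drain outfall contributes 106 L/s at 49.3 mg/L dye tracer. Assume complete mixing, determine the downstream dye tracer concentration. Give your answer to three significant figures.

39.1 mg/L

Conservation of mass: C = (7300·0 + 1400·193.0 + 1100·102.0 + 106.0·49.30) / 9906 = 387600/9906 = 39.13 mg/L.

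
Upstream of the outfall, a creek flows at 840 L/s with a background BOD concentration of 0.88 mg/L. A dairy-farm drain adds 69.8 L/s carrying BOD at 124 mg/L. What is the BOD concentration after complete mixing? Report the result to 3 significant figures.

Mass balance: C = (840.0·0.8800 + 69.80·124.0) / 909.8 = 9394/909.8 = 10.33 mg/L.

10.3 mg/L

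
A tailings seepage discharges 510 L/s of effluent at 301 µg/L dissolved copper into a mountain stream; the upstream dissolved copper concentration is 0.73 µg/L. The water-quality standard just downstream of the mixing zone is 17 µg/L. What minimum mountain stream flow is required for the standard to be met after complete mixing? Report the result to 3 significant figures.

Set C_mix = 17: (Q·0.7300 + 510.0·301.0) / (Q + 510.0) = 17
→ Q = 510.0·(301.0 − 17)/(17 − 0.7300) = 8902 L/s.

8900 L/s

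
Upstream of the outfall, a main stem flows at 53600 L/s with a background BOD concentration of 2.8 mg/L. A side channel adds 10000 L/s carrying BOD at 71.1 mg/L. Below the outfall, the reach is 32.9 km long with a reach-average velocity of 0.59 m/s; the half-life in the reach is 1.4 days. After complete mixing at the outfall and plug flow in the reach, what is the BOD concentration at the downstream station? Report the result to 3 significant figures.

Mass balance: C = (53600·2.800 + 10000·71.10) / 63600 = 861100/63600 = 13.54 mg/L.
Travel time t = 32.9·1000 / 0.59 = 55760 s = 15.49 h.
Half-life 1.4 d → k = ln 2 / 1.4 = 0.4951 d⁻¹.
After decay, C = 13.54 × e^(−kt) = 13.54 × 0.7265 = 9.836 mg/L.

9.84 mg/L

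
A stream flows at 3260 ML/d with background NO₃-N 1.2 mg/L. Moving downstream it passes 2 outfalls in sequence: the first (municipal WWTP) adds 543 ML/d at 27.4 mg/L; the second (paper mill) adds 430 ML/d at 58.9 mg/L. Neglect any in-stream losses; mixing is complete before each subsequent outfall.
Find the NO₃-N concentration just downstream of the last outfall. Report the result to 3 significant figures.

10.4 mg/L

Outfall 1: combined Q = 3803 ML/d; C = (3260·1.200 + 543.0·27.40)/3803 = 4.941 mg/L.
Outfall 2: combined Q = 4233 ML/d; C = (3803·4.941 + 430.0·58.90)/4233 = 10.42 mg/L.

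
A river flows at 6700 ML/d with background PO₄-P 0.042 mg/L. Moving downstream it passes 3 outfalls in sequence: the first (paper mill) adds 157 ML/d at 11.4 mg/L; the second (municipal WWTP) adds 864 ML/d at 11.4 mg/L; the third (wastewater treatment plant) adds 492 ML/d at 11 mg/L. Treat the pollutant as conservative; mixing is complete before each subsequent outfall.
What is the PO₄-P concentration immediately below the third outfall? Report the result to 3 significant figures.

After outfall 1: Q = 6700 + 157.0 = 6857 ML/d; C = (6700·0.04200 + 157.0·11.40)/6857 = 0.3021 mg/L.
After outfall 2: Q = 6857 + 864.0 = 7721 ML/d; C = (6857·0.3021 + 864.0·11.40)/7721 = 1.544 mg/L.
After outfall 3: Q = 7721 + 492.0 = 8213 ML/d; C = (7721·1.544 + 492.0·11.00)/8213 = 2.110 mg/L.

2.11 mg/L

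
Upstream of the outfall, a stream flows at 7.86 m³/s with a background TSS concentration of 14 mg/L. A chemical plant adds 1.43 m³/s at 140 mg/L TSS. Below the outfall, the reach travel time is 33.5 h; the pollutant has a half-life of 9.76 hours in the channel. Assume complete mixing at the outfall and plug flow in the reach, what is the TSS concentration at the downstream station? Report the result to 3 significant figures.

3.09 mg/L

Conservation of mass: C = (7.860·14.00 + 1.430·140.0) / 9.290 = 310.2/9.290 = 33.40 mg/L.
Half-life 9.76 h → k = ln 2 / 9.76 = 0.07102 h⁻¹ = 1.704 d⁻¹.
After decay, C = 33.40 × e^(−kt) = 33.40 × 0.09263 = 3.093 mg/L.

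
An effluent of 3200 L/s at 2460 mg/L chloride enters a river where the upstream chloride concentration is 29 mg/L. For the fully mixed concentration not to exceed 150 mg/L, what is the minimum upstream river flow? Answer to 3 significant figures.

Set C_mix = 150: (Q·29.00 + 3200·2460) / (Q + 3200) = 150
→ Q = 3200·(2460 − 150)/(150 − 29.00) = 61090 L/s.

61100 L/s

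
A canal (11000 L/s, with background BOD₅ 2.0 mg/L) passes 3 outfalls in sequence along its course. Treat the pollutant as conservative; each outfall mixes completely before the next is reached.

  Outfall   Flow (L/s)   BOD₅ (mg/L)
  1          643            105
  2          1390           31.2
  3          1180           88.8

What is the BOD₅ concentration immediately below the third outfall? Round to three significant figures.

16.7 mg/L

Outfall 1: combined Q = 11640 L/s; C = (11000·2.000 + 643.0·105.0)/11640 = 7.688 mg/L.
Outfall 2: combined Q = 13030 L/s; C = (11640·7.688 + 1390·31.20)/13030 = 10.20 mg/L.
Outfall 3: combined Q = 14210 L/s; C = (13030·10.20 + 1180·88.80)/14210 = 16.72 mg/L.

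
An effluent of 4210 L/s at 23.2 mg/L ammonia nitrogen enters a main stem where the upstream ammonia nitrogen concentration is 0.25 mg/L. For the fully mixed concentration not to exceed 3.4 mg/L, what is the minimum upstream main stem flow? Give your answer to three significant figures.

Set C_mix = 3.4: (Q·0.2500 + 4210·23.20) / (Q + 4210) = 3.4
→ Q = 4210·(23.20 − 3.4)/(3.4 − 0.2500) = 26460 L/s.

26500 L/s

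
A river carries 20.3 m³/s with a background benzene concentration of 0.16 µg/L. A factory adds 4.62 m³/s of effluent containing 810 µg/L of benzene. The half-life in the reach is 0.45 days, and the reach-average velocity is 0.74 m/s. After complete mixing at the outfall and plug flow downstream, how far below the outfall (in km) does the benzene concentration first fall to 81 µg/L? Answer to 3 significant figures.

25.7 km

After mixing, C = (20.30·0.1600 + 4.620·810.0) / 24.92 = 3745/24.92 = 150.3 µg/L.
Half-life 0.45 d → k = ln 2 / 0.45 = 1.540 d⁻¹.
Set 150.3·exp(−k·t) = 81 → t = ln(150.3/81)/k = 34670 s = 9.632 h.
Distance = v·t = 0.74·34670 = 25660 m = 25.66 km.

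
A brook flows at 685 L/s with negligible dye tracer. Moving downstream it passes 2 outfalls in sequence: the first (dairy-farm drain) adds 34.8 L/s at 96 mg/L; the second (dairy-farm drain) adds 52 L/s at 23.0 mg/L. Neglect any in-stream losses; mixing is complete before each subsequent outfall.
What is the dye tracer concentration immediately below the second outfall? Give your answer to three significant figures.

5.88 mg/L

After outfall 1: Q = 685.0 + 34.80 = 719.8 L/s; C = (685.0·0 + 34.80·96.00)/719.8 = 4.641 mg/L.
After outfall 2: Q = 719.8 + 52.00 = 771.8 L/s; C = (719.8·4.641 + 52.00·23.00)/771.8 = 5.878 mg/L.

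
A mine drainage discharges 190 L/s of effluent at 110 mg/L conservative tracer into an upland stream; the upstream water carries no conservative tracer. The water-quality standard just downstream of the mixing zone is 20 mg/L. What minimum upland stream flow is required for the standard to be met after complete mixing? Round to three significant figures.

Set C_mix = 20: (Q·0 + 190.0·110.0) / (Q + 190.0) = 20
→ Q = 190.0·(110.0 − 20)/(20 − 0) = 855.0 L/s.

855 L/s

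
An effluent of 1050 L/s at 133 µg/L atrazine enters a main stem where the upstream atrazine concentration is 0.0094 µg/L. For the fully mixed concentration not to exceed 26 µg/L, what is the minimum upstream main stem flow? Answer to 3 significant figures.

Set C_mix = 26: (Q·0.009400 + 1050·133.0) / (Q + 1050) = 26
→ Q = 1050·(133.0 − 26)/(26 − 0.009400) = 4323 L/s.

4320 L/s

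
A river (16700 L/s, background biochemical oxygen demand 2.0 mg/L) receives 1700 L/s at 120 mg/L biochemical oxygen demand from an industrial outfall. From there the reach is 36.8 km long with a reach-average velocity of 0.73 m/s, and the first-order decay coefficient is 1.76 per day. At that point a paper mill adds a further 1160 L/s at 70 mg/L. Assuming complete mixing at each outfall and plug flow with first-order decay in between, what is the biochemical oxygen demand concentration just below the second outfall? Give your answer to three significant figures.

Flow-weighted average: C = (16700·2.000 + 1700·120.0) / 18400 = 237400/18400 = 12.90 mg/L; combined flow 18400 L/s.
Travel time t = 36.8·1000 / 0.73 = 50410 s = 14.00 h.
First-order decay: C = 12.90·exp(−k·t) = 12.90·0.3581 = 4.621 mg/L.
Second outfall: C = (18400·4.621 + 1160·70.00)/19560 = 8.498 mg/L.

8.50 mg/L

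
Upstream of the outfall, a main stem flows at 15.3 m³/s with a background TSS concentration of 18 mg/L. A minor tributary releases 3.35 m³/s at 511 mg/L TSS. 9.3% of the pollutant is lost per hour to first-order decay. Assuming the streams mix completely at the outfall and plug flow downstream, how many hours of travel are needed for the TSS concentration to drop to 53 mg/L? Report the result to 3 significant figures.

Mass balance: C = (15.30·18.00 + 3.350·511.0) / 18.65 = 1987/18.65 = 106.6 mg/L.
9.3%/h lost → k = −ln(1 − 0.093) = 0.09761 h⁻¹.
106.6·exp(−k·t) = 53 → t = ln(106.6/53)/k = 25760 s = 7.154 h.

7.15 h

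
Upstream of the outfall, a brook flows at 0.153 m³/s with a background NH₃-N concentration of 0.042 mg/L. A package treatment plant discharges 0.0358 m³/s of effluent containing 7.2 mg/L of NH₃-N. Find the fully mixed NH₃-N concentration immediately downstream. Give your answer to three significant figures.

Flow-weighted average: C = (0.1530·0.04200 + 0.03580·7.200) / 0.1888 = 0.2642/0.1888 = 1.399 mg/L.

1.40 mg/L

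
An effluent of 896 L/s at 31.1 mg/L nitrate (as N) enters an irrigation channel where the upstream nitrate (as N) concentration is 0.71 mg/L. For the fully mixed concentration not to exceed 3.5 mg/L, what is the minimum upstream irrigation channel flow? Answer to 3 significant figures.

8860 L/s

Set C_mix = 3.5: (Q·0.7100 + 896.0·31.10) / (Q + 896.0) = 3.5
→ Q = 896.0·(31.10 − 3.5)/(3.5 − 0.7100) = 8864 L/s.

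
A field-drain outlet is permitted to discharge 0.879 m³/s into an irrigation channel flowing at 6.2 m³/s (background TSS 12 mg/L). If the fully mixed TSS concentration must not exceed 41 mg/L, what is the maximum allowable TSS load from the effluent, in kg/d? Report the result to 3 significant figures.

Mass balance at the limit: 6.200·12.00 + 0.8790·Cₑ = 7.079·41 → Cₑ = 245.6 mg/L.
Load = 0.8790 m³/s × 245.6 g/m³ × 86 400 s/d = 18650 kg/d.

18600 kg/d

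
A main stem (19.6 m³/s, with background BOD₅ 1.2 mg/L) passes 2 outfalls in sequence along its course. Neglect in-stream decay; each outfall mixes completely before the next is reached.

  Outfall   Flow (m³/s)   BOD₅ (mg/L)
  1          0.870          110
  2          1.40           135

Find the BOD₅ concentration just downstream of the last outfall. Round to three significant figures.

14.1 mg/L

After outfall 1: Q = 19.60 + 0.8700 = 20.47 m³/s; C = (19.60·1.200 + 0.8700·110.0)/20.47 = 5.824 mg/L.
After outfall 2: Q = 20.47 + 1.400 = 21.87 m³/s; C = (20.47·5.824 + 1.400·135.0)/21.87 = 14.09 mg/L.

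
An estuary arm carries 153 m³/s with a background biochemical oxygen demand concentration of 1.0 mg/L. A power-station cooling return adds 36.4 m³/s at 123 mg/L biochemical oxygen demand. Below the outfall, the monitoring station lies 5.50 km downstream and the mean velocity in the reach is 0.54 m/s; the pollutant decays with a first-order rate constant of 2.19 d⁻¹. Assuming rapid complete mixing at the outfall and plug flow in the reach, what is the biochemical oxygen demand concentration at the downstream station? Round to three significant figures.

18.9 mg/L

Mixed concentration C = ΣQC/ΣQ = (153.0·1.000 + 36.40·123.0) / 189.4 = 4630/189.4 = 24.45 mg/L.
Travel time t = 5.50·1000 / 0.54 = 10190 s = 2.829 h.
After decay, C = 24.45 × e^(−kt) = 24.45 × 0.7725 = 18.88 mg/L.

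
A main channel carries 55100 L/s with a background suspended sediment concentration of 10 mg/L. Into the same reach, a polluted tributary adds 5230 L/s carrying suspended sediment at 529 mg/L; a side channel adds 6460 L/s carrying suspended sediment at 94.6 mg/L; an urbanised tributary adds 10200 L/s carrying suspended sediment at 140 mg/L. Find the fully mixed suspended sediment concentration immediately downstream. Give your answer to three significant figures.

Mass balance: C = (55100·10.00 + 5230·529.0 + 6460·94.60 + 10200·140.0) / 76990 = 5357000/76990 = 69.58 mg/L.

69.6 mg/L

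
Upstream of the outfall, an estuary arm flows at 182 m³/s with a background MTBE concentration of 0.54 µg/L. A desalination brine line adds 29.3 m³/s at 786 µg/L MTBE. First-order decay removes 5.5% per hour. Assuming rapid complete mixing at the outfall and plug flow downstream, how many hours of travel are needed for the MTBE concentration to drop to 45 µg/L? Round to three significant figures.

After mixing, C = (182.0·0.5400 + 29.30·786.0) / 211.3 = 23130/211.3 = 109.5 µg/L.
5.5%/h lost → k = −ln(1 − 0.055) = 0.05657 h⁻¹.
109.5·exp(−k·t) = 45 → t = ln(109.5/45)/k = 56560 s = 15.71 h.

15.7 h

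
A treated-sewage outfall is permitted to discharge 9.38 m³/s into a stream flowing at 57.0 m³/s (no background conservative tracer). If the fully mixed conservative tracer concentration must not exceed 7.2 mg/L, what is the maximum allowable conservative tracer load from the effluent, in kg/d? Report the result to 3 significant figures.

41300 kg/d

Mass balance at the limit: 57.00·0 + 9.380·Cₑ = 66.38·7.2 → Cₑ = 50.95 mg/L.
Load = 9.380 m³/s × 50.95 g/m³ × 86 400 s/d = 41290 kg/d.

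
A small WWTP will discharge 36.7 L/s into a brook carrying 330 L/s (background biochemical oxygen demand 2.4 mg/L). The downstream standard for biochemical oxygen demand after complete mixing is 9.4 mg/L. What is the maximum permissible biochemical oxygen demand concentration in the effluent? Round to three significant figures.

At the limit, (Qr·Cr + Qe·Cₑ)/(Qr + Qe) = 9.4:
Cₑ = (366.7·9.4 − 330.0·2.400) / 36.70 = 72.34 mg/L.

72.3 mg/L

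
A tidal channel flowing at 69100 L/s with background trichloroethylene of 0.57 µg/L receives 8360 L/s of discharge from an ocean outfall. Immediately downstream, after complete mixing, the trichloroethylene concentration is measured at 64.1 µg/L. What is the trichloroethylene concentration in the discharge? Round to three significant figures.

589 µg/L

Mass balance: 69100·0.5700 + 8360·Cₑ = 77460·64.10
→ Cₑ = (77460·64.10 − 69100·0.5700) / 8360 = 589.2 µg/L.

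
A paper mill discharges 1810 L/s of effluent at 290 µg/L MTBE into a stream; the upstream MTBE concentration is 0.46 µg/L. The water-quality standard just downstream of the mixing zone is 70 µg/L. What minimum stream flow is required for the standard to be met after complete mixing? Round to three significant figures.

Set C_mix = 70: (Q·0.4600 + 1810·290.0) / (Q + 1810) = 70
→ Q = 1810·(290.0 − 70)/(70 − 0.4600) = 5726 L/s.

5730 L/s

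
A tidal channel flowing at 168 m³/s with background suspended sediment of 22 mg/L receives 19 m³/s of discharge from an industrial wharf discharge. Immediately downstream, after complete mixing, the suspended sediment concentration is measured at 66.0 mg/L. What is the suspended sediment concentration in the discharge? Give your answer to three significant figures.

455 mg/L

Mass balance: 168.0·22.00 + 19.00·Cₑ = 187.0·66.00
→ Cₑ = (187.0·66.00 − 168.0·22.00) / 19.00 = 455.1 mg/L.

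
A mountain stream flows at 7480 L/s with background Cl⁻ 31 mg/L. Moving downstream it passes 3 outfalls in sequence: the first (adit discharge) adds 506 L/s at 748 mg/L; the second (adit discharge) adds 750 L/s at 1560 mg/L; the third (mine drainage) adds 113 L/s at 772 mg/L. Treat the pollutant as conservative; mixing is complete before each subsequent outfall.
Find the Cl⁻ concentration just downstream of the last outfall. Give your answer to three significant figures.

211 mg/L

After outfall 1: Q = 7480 + 506.0 = 7986 L/s; C = (7480·31.00 + 506.0·748.0)/7986 = 76.43 mg/L.
After outfall 2: Q = 7986 + 750.0 = 8736 L/s; C = (7986·76.43 + 750.0·1560)/8736 = 203.8 mg/L.
After outfall 3: Q = 8736 + 113.0 = 8849 L/s; C = (8736·203.8 + 113.0·772.0)/8849 = 211.1 mg/L.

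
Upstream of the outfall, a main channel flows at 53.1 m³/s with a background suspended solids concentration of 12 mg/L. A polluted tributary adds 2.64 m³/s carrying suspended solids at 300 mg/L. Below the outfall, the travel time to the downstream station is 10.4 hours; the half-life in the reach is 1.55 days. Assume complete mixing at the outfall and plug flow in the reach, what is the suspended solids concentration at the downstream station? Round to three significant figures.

After mixing, C = (53.10·12.00 + 2.640·300.0) / 55.74 = 1429/55.74 = 25.64 mg/L.
Half-life 1.55 d → k = ln 2 / 1.55 = 0.4472 d⁻¹.
After decay, C = 25.64 × e^(−kt) = 25.64 × 0.8238 = 21.12 mg/L.

21.1 mg/L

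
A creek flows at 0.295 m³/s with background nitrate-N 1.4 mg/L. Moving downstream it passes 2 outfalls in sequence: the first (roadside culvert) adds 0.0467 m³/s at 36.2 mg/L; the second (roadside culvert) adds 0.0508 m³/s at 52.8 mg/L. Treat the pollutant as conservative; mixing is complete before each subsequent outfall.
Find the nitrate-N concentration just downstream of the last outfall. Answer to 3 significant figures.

Below outfall 1: Q → 0.3417 m³/s, C = (0.2950·1.400 + 0.04670·36.20)/0.3417 = 6.156 mg/L.
Below outfall 2: Q → 0.3925 m³/s, C = (0.3417·6.156 + 0.05080·52.80)/0.3925 = 12.19 mg/L.

12.2 mg/L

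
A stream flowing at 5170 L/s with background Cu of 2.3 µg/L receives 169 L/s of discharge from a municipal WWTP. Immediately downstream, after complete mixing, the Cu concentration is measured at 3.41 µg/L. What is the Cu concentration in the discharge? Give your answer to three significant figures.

37.4 µg/L

Mass balance: 5170·2.300 + 169.0·Cₑ = 5339·3.410
→ Cₑ = (5339·3.410 − 5170·2.300) / 169.0 = 37.37 µg/L.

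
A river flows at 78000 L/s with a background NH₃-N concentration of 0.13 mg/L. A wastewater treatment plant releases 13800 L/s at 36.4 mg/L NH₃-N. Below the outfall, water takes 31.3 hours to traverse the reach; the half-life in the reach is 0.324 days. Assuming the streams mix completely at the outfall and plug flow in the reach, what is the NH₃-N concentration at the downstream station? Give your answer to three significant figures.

Mixed concentration C = ΣQC/ΣQ = (78000·0.1300 + 13800·36.40) / 91800 = 512500/91800 = 5.582 mg/L.
Half-life 0.324 d → k = ln 2 / 0.324 = 2.139 d⁻¹.
First-order decay: C = 5.582·exp(−k·t) = 5.582·0.06142 = 0.3429 mg/L.

0.343 mg/L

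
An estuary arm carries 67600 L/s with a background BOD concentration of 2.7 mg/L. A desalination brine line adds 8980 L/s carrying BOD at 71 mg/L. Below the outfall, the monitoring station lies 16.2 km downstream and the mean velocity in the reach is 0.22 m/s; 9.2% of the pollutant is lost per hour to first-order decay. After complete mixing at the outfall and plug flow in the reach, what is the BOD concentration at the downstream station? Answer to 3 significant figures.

1.49 mg/L

Mixed concentration C = ΣQC/ΣQ = (67600·2.700 + 8980·71.00) / 76580 = 820100/76580 = 10.71 mg/L.
Travel time t = 16.2·1000 / 0.22 = 73640 s = 20.45 h.
9.2%/h lost → k = −ln(1 − 0.092) = 0.09651 h⁻¹.
First-order decay: C = 10.71·exp(−k·t) = 10.71·0.1389 = 1.487 mg/L.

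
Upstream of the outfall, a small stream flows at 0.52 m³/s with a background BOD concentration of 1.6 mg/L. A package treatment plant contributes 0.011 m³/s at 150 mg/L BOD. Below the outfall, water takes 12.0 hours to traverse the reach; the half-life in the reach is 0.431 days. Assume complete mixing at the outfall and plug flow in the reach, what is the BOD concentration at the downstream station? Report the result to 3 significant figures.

2.09 mg/L

Mass balance: C = (0.5200·1.600 + 0.01100·150.0) / 0.5310 = 2.482/0.5310 = 4.674 mg/L.
Half-life 0.431 d → k = ln 2 / 0.431 = 1.608 d⁻¹.
First-order decay: C = 4.674·exp(−k·t) = 4.674·0.4475 = 2.092 mg/L.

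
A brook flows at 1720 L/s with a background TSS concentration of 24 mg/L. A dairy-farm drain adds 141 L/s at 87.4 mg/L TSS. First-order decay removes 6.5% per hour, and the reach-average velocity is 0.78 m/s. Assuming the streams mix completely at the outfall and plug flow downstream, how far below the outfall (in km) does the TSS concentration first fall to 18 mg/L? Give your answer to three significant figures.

Flow-weighted average: C = (1720·24.00 + 141.0·87.40) / 1861 = 53600/1861 = 28.80 mg/L.
6.5%/h lost → k = −ln(1 − 0.065) = 0.06721 h⁻¹.
Set 28.80·exp(−k·t) = 18 → t = ln(28.80/18)/k = 25180 s = 6.995 h.
Distance = v·t = 0.78·25180 = 19640 m = 19.64 km.

19.6 km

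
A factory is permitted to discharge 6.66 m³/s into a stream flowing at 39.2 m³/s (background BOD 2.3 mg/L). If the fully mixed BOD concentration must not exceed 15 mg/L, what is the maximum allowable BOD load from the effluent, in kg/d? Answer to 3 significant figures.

51600 kg/d

Mass balance at the limit: 39.20·2.300 + 6.660·Cₑ = 45.86·15 → Cₑ = 89.75 mg/L.
Load = 6.660 m³/s × 89.75 g/m³ × 86 400 s/d = 51640 kg/d.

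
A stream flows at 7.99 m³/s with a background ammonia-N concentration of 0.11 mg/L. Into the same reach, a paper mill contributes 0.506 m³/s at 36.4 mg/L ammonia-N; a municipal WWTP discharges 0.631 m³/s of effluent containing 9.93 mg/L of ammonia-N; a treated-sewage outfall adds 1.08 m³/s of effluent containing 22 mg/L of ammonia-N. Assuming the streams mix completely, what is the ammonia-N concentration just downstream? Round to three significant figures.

Mixed concentration C = ΣQC/ΣQ = (7.990·0.1100 + 0.5060·36.40 + 0.6310·9.930 + 1.080·22.00) / 10.21 = 49.32/10.21 = 4.832 mg/L.

4.83 mg/L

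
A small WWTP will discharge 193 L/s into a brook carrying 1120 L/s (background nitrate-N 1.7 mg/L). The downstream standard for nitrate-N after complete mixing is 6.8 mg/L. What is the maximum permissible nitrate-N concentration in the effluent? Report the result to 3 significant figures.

36.4 mg/L

At the limit, (Qr·Cr + Qe·Cₑ)/(Qr + Qe) = 6.8:
Cₑ = (1313·6.8 − 1120·1.700) / 193.0 = 36.40 mg/L.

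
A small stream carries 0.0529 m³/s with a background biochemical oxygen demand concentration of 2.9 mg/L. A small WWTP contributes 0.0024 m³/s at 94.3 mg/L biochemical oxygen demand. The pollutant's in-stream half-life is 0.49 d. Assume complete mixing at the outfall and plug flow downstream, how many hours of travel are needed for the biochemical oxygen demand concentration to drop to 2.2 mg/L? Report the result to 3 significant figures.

19.3 h

Flow-weighted average: C = (0.05290·2.900 + 0.002400·94.30) / 0.05530 = 0.3797/0.05530 = 6.867 mg/L.
Half-life 0.49 d → k = ln 2 / 0.49 = 1.415 d⁻¹.
6.867·exp(−k·t) = 2.2 → t = ln(6.867/2.2)/k = 69520 s = 19.31 h.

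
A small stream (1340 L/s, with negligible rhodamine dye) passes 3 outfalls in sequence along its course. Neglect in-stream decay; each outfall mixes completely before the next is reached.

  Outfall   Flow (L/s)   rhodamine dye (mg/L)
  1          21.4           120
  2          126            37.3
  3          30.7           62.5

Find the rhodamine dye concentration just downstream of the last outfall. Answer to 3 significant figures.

Below outfall 1: Q → 1361 L/s, C = (1340·0 + 21.40·120.0)/1361 = 1.886 mg/L.
Below outfall 2: Q → 1487 L/s, C = (1361·1.886 + 126.0·37.30)/1487 = 4.886 mg/L.
Below outfall 3: Q → 1518 L/s, C = (1487·4.886 + 30.70·62.50)/1518 = 6.051 mg/L.

6.05 mg/L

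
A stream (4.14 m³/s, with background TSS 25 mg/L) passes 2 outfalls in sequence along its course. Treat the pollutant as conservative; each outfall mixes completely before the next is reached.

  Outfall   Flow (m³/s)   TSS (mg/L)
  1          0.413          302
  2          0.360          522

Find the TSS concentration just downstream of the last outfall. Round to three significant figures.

84.7 mg/L

Outfall 1: combined Q = 4.553 m³/s; C = (4.140·25.00 + 0.4130·302.0)/4.553 = 50.13 mg/L.
Outfall 2: combined Q = 4.913 m³/s; C = (4.553·50.13 + 0.3600·522.0)/4.913 = 84.70 mg/L.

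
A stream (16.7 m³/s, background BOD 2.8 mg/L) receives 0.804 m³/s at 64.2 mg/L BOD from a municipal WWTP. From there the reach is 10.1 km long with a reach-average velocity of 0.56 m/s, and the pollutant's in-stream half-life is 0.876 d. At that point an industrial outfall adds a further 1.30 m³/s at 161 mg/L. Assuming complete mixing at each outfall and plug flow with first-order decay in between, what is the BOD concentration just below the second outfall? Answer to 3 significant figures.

Mixed concentration C = ΣQC/ΣQ = (16.70·2.800 + 0.8040·64.20) / 17.50 = 98.38/17.50 = 5.620 mg/L; combined flow 17.50 m³/s.
Travel time t = 10.1·1000 / 0.56 = 18040 s = 5.010 h.
Half-life 0.876 d → k = ln 2 / 0.876 = 0.7913 d⁻¹.
After decay, C = 5.620 × e^(−kt) = 5.620 × 0.8477 = 4.765 mg/L.
At the second outfall, C = (17.50·4.765 + 1.300·161.0) / (17.50 + 1.300) = 15.57 mg/L.

15.6 mg/L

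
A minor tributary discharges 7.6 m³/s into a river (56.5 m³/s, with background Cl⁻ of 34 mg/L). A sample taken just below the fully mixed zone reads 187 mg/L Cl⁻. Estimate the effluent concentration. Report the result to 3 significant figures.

1320 mg/L

Mass balance: 56.50·34.00 + 7.600·Cₑ = 64.10·187.0
→ Cₑ = (64.10·187.0 − 56.50·34.00) / 7.600 = 1324 mg/L.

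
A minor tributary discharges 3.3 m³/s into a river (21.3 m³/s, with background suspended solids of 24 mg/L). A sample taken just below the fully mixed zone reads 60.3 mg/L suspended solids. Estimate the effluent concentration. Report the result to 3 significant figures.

295 mg/L

Mass balance: 21.30·24.00 + 3.300·Cₑ = 24.60·60.30
→ Cₑ = (24.60·60.30 − 21.30·24.00) / 3.300 = 294.6 mg/L.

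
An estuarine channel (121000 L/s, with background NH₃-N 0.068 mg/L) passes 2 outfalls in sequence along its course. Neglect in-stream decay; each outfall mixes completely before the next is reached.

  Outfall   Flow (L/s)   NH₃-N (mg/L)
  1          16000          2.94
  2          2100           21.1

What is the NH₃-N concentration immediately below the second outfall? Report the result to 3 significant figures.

0.716 mg/L

Below outfall 1: Q → 137000 L/s, C = (121000·0.06800 + 16000·2.940)/137000 = 0.4034 mg/L.
Below outfall 2: Q → 139100 L/s, C = (137000·0.4034 + 2100·21.10)/139100 = 0.7159 mg/L.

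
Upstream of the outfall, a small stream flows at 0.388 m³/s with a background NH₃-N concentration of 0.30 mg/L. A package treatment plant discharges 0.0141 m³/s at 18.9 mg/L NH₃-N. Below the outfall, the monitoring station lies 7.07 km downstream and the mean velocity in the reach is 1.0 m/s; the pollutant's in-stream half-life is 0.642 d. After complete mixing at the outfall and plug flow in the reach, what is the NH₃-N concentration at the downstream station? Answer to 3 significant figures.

0.872 mg/L

Mass balance: C = (0.3880·0.3000 + 0.01410·18.90) / 0.4021 = 0.3829/0.4021 = 0.9522 mg/L.
Travel time t = 7.07·1000 / 1.0 = 7070 s = 1.964 h.
Half-life 0.642 d → k = ln 2 / 0.642 = 1.080 d⁻¹.
Applying C = C₀e^(−kt): 0.9522 × 0.9154 = 0.8717 mg/L.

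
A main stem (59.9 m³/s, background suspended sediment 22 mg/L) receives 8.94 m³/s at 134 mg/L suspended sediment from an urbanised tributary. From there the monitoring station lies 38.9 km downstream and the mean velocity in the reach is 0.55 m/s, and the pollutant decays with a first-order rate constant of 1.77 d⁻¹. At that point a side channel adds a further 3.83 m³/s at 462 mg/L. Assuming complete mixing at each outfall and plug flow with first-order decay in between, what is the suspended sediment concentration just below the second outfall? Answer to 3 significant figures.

32.5 mg/L

After mixing, C = (59.90·22.00 + 8.940·134.0) / 68.84 = 2516/68.84 = 36.55 mg/L; combined flow 68.84 m³/s.
Travel time t = 38.9·1000 / 0.55 = 70730 s = 19.65 h.
After decay, C = 36.55 × e^(−kt) = 36.55 × 0.2348 = 8.582 mg/L.
Second outfall: C = (68.84·8.582 + 3.830·462.0)/72.67 = 32.48 mg/L.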